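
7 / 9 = 0.78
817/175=4.67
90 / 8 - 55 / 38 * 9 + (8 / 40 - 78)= -30239 / 380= -79.58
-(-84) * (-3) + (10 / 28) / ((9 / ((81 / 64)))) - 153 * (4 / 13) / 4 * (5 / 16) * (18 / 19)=-56530629 / 221312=-255.43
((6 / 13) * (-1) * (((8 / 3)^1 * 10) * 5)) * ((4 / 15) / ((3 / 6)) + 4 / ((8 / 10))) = -13280 / 39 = -340.51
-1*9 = -9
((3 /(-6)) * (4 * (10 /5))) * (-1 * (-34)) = -136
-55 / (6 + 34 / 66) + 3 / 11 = -3864 / 473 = -8.17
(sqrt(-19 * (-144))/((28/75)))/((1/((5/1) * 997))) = 698435.72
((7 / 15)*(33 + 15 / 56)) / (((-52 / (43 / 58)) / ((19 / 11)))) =-507357 / 1327040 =-0.38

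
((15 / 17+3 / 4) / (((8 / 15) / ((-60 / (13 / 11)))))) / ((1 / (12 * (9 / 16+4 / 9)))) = -1877.60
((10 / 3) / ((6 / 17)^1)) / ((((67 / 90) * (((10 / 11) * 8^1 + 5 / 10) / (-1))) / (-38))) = 37400 / 603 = 62.02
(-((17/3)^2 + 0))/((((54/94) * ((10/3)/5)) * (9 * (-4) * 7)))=13583/40824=0.33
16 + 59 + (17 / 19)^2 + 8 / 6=83536 / 1083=77.13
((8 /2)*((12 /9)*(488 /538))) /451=3904 /363957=0.01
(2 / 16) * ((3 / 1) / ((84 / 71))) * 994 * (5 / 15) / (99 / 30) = 25205 / 792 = 31.82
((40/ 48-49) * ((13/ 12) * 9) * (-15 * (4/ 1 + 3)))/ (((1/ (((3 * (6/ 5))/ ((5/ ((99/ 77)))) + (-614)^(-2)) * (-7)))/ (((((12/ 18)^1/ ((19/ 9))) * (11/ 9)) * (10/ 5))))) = -246657.64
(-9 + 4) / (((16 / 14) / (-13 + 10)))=105 / 8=13.12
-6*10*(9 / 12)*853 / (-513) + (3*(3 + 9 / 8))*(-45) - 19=-228479 / 456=-501.05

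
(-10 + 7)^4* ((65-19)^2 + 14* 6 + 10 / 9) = 178290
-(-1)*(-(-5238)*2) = 10476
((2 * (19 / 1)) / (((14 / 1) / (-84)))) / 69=-76 / 23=-3.30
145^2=21025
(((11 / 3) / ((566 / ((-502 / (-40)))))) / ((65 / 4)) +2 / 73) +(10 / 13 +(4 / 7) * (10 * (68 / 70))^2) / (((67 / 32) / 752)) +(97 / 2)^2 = 40727761726335011 / 1851581468100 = 21996.20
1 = 1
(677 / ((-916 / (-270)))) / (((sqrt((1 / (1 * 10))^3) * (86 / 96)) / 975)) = 21386430000 * sqrt(10) / 9847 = 6868064.37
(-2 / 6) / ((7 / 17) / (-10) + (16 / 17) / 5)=-34 / 15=-2.27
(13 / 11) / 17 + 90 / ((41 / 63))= 1060823 / 7667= 138.36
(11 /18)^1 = 11 /18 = 0.61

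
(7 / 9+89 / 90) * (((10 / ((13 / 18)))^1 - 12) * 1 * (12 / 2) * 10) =2544 / 13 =195.69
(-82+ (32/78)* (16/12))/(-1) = 9530/117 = 81.45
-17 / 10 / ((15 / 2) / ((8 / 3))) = -136 / 225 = -0.60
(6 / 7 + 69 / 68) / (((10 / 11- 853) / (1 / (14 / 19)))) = -186219 / 62461672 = -0.00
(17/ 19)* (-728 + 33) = -11815/ 19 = -621.84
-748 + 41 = -707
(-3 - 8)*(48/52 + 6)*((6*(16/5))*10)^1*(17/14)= -1615680/91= -17754.73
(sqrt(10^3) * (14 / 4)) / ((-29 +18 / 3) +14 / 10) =-175 * sqrt(10) / 108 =-5.12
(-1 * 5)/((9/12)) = -20/3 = -6.67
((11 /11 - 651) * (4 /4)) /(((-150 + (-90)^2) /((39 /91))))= -13 /371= -0.04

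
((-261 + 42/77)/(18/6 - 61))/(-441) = -955/93786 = -0.01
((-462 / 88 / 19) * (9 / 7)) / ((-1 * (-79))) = -27 / 6004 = -0.00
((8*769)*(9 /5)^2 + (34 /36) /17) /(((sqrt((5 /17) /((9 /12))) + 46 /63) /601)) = 14754494357617 /237800 - 792440873427*sqrt(255) /237800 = 8831910.81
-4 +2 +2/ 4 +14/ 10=-1/ 10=-0.10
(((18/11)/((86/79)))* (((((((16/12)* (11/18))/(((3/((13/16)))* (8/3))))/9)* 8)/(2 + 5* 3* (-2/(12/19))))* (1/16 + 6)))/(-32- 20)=7663/27046656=0.00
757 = 757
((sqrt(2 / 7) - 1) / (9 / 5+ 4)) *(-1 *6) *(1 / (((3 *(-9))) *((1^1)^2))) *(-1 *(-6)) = -20 / 87+ 20 *sqrt(14) / 609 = -0.11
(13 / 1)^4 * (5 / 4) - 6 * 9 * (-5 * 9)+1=152529 / 4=38132.25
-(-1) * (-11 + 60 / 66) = -111 / 11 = -10.09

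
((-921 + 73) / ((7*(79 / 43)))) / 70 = -18232 / 19355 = -0.94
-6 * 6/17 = -36/17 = -2.12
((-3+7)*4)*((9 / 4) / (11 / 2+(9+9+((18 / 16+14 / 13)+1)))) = 3744 / 2777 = 1.35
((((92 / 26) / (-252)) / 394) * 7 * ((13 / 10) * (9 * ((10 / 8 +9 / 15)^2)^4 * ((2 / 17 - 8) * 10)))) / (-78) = -5412730838492261 / 13374566400000000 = -0.40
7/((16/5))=35/16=2.19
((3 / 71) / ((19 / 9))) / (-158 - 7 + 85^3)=27 / 828232040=0.00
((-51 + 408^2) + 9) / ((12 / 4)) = 55474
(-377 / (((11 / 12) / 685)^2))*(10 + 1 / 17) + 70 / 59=-256999990381210 / 121363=-2117614020.59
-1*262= -262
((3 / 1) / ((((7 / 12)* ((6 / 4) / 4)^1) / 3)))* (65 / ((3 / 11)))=68640 / 7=9805.71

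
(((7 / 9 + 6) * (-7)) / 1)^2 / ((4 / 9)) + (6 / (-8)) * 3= 5062.44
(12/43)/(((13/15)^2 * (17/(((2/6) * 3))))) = 2700/123539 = 0.02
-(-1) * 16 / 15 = 16 / 15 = 1.07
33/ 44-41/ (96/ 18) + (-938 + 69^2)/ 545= 673/ 8720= 0.08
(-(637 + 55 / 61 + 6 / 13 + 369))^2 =638143747921 / 628849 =1014780.57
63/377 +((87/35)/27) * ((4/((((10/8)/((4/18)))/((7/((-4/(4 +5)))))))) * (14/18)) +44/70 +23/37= 0.62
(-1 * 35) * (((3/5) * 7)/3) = -49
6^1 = 6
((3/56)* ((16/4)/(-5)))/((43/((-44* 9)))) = 594/1505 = 0.39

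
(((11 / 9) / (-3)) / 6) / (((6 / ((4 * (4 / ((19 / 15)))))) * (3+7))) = -22 / 1539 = -0.01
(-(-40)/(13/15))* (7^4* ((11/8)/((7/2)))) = 565950/13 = 43534.62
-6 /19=-0.32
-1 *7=-7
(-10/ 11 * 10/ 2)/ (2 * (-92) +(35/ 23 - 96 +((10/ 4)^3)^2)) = 0.13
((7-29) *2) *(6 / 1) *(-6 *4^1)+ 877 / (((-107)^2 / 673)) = 73131085 / 11449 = 6387.55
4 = 4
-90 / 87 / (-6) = 5 / 29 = 0.17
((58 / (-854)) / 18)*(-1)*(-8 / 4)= -29 / 3843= -0.01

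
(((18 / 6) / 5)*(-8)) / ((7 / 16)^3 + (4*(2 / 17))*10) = -1671168 / 1667555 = -1.00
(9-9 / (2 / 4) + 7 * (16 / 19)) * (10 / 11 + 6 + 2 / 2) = -5133 / 209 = -24.56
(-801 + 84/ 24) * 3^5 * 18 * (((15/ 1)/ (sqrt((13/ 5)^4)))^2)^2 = -68981802978515625/ 815730721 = -84564429.42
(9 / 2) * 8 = 36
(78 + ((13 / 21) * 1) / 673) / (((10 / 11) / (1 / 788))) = 12126257 / 111368040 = 0.11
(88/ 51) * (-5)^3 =-11000/ 51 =-215.69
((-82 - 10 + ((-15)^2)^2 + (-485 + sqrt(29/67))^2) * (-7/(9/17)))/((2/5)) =-11391759925/1206 + 288575 * sqrt(1943)/603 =-9424808.84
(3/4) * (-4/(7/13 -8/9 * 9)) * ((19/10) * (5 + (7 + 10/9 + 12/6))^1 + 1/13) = 16841/1455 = 11.57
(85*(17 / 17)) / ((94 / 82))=3485 / 47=74.15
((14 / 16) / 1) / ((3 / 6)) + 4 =23 / 4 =5.75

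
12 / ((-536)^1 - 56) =-3 / 148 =-0.02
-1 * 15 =-15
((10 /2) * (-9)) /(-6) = 15 /2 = 7.50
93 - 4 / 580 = 13484 / 145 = 92.99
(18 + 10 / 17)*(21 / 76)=1659 / 323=5.14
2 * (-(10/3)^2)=-200/9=-22.22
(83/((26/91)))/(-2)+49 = -385/4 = -96.25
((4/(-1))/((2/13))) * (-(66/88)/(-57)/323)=-13/12274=-0.00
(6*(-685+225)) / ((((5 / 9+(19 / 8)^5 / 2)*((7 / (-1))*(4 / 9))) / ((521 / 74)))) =954161233920 / 5856655889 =162.92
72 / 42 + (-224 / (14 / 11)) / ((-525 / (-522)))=-4332 / 25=-173.28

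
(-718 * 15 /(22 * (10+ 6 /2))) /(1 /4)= -21540 /143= -150.63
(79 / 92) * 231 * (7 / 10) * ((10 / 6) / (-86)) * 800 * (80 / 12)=-42581000 / 2967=-14351.53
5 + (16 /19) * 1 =111 /19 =5.84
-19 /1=-19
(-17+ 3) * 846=-11844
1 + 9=10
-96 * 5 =-480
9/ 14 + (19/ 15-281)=-58609/ 210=-279.09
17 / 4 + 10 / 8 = 11 / 2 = 5.50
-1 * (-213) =213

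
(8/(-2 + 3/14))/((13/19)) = -2128/325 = -6.55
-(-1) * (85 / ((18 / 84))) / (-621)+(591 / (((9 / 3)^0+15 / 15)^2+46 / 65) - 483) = -22682741 / 63342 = -358.10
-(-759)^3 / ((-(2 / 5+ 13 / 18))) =-39352093110 / 101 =-389624684.26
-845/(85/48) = -8112/17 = -477.18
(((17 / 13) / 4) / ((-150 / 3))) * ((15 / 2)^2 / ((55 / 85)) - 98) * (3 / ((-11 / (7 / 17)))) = -10227 / 1258400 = -0.01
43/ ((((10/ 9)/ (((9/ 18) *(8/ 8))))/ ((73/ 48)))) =9417/ 320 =29.43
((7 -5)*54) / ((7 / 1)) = 108 / 7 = 15.43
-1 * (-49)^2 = -2401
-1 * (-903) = 903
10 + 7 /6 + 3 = 85 /6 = 14.17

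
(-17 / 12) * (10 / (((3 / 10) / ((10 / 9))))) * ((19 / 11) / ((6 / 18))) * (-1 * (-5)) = -1359.43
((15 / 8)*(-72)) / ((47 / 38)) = -109.15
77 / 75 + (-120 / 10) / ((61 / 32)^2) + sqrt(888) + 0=-635083 / 279075 + 2 * sqrt(222)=27.52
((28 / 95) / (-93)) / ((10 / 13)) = -0.00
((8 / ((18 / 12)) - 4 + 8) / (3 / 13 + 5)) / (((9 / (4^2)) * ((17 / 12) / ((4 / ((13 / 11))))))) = 19712 / 2601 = 7.58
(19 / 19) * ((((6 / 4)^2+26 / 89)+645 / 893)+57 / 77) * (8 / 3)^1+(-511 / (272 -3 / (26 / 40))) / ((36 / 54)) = 8240757661 / 1054818744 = 7.81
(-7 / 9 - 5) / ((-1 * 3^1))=52 / 27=1.93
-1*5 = -5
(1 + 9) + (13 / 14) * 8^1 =122 / 7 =17.43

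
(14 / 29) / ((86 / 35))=0.20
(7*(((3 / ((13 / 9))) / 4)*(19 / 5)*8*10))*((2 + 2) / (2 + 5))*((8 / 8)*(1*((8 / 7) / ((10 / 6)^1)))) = 196992 / 455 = 432.95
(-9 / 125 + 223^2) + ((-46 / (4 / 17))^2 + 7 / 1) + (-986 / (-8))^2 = 206293481 / 2000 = 103146.74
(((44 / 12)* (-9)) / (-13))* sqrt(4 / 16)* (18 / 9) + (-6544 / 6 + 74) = -39551 / 39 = -1014.13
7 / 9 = 0.78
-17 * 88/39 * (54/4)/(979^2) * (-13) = 612/87131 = 0.01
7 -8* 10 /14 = 9 /7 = 1.29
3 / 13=0.23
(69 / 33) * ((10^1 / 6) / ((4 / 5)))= 575 / 132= 4.36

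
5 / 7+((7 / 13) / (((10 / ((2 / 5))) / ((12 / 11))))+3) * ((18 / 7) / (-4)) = -61531 / 50050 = -1.23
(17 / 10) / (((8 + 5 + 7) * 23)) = 0.00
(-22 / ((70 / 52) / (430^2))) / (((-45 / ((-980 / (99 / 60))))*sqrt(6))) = -538428800*sqrt(6) / 81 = -16282417.57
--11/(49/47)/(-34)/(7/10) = -2585/5831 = -0.44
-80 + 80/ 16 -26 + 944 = 843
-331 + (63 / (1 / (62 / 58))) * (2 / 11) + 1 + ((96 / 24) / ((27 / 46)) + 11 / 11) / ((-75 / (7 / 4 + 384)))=-924906187 / 2583900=-357.95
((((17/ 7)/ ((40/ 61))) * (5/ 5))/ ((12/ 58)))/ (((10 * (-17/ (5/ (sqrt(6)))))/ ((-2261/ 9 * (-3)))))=-571387 * sqrt(6)/ 8640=-161.99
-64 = -64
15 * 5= 75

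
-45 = -45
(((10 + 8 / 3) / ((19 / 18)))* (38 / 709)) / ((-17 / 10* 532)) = -60 / 84371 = -0.00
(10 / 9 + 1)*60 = 380 / 3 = 126.67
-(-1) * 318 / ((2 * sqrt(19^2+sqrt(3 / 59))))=159 * sqrt(59) / sqrt(sqrt(177)+21299)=8.37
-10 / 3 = -3.33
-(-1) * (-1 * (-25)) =25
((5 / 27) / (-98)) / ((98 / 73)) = -365 / 259308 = -0.00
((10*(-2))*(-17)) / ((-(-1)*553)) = 340 / 553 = 0.61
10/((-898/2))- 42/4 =-9449/898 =-10.52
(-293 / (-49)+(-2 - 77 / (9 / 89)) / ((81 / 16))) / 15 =-5173267 / 535815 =-9.65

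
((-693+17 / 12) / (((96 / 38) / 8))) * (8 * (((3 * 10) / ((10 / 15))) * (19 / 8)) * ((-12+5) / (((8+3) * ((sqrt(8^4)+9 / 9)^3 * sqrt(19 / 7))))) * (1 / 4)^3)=1103767 * sqrt(133) / 309337600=0.04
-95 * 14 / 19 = -70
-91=-91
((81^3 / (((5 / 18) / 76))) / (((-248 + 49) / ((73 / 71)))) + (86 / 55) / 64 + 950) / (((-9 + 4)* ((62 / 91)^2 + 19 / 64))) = 309008127836042362 / 1567225768625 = 197168.87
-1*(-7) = 7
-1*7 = -7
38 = 38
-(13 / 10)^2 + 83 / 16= 1399 / 400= 3.50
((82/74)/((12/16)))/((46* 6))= 41/7659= 0.01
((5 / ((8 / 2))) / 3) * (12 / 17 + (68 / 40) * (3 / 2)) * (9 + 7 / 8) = 29151 / 2176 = 13.40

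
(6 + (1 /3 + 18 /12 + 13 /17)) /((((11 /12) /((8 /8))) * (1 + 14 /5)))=8770 /3553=2.47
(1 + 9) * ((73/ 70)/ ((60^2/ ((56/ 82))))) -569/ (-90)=233363/ 36900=6.32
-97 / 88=-1.10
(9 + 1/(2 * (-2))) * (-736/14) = -460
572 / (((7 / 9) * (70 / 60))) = 30888 / 49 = 630.37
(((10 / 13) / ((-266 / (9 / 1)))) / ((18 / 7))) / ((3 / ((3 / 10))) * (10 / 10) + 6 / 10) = -25 / 26182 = -0.00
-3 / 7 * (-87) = 261 / 7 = 37.29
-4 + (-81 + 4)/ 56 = -43/ 8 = -5.38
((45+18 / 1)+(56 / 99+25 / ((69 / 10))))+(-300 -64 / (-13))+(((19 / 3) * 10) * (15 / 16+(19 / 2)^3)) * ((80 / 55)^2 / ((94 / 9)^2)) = 594412792775 / 719274699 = 826.41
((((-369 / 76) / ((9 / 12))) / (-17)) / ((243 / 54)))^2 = 6724 / 938961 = 0.01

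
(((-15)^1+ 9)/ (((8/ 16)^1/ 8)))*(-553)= 53088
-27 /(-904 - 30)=27 /934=0.03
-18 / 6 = -3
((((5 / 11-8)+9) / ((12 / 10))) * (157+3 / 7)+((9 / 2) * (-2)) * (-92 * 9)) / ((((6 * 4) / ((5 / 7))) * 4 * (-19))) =-2206865 / 737352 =-2.99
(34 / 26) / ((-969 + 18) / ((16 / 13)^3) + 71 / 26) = -69632 / 27016103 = -0.00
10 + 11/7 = 81/7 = 11.57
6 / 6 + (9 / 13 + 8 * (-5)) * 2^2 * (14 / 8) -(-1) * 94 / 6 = -10081 / 39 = -258.49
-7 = -7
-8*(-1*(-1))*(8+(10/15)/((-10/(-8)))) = -1024/15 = -68.27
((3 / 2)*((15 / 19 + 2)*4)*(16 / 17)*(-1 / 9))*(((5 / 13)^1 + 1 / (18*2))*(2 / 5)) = -163664 / 566865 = -0.29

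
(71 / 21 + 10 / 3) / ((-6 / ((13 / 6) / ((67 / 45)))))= -3055 / 1876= -1.63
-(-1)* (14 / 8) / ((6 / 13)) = 91 / 24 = 3.79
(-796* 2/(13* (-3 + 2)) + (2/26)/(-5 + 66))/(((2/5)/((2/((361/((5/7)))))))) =2427825/2003911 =1.21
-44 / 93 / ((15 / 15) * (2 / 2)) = -44 / 93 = -0.47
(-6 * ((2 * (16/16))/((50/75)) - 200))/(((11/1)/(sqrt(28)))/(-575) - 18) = -196962570000/2999429879 + 14952300 * sqrt(7)/2999429879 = -65.65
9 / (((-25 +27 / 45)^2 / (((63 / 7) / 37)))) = 2025 / 550708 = 0.00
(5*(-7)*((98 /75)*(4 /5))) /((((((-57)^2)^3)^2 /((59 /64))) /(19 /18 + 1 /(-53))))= -20014393 /673283378630328865963772400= -0.00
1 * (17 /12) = 17 /12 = 1.42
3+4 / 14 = 3.29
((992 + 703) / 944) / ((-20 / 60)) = -5085 / 944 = -5.39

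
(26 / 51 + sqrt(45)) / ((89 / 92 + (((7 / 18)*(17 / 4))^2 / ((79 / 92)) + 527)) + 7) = 20408544 / 21543241517 + 7064496*sqrt(5) / 1267249501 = 0.01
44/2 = 22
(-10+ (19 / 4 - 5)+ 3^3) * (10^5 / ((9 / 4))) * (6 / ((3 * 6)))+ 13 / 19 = 127300351 / 513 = 248148.83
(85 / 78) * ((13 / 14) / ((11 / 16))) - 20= -4280 / 231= -18.53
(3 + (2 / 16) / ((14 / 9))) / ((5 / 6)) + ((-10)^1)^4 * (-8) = -4479793 / 56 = -79996.30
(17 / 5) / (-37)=-17 / 185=-0.09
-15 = -15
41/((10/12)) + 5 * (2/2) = 271/5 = 54.20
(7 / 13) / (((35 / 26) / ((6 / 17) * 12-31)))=-10.71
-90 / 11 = -8.18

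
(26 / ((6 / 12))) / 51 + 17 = 919 / 51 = 18.02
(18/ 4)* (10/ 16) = 45/ 16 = 2.81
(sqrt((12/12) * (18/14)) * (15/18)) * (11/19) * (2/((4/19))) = 55 * sqrt(7)/28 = 5.20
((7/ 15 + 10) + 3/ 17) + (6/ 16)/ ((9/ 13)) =22817/ 2040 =11.18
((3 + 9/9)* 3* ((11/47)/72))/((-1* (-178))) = 0.00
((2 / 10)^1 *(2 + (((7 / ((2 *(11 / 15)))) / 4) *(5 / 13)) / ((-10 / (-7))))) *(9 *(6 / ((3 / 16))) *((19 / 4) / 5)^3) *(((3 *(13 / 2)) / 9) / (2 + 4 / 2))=109284447 / 1760000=62.09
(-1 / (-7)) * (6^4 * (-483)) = -89424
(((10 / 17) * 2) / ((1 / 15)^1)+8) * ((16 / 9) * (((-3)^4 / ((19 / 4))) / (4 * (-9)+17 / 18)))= -22.18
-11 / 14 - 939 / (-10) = 3259 / 35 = 93.11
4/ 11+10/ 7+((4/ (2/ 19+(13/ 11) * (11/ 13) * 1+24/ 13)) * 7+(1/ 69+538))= 709170535/ 1291059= 549.29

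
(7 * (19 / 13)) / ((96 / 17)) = 2261 / 1248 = 1.81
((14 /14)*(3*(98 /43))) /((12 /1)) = 49 /86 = 0.57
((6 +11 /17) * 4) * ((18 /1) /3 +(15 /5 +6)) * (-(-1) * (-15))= -101700 /17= -5982.35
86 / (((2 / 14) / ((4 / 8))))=301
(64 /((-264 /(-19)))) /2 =76 /33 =2.30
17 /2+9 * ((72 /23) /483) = 63383 /7406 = 8.56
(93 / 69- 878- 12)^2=417752721 / 529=789702.69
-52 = -52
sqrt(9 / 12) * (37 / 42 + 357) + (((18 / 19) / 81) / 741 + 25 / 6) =1055929 / 253422 + 15031 * sqrt(3) / 84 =314.10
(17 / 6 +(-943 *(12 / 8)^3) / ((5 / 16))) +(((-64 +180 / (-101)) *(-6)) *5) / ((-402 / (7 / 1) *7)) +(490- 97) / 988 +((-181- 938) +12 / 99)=-4157044922097 / 367718780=-11304.96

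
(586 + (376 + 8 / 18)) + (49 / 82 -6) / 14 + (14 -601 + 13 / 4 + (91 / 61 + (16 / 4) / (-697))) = 1017306856 / 2678571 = 379.79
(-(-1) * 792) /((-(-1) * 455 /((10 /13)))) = 1584 /1183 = 1.34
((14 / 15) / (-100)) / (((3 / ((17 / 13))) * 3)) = -119 / 87750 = -0.00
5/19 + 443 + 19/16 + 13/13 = 135417/304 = 445.45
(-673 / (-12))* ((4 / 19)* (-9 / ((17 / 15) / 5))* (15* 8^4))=-9303552000 / 323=-28803566.56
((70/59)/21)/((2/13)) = 65/177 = 0.37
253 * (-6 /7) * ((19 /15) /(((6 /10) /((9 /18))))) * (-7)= 4807 /3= 1602.33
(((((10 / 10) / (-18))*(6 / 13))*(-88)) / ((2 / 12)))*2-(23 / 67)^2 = 1573251 / 58357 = 26.96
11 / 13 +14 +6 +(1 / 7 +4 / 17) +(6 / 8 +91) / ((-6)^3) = 27800827 / 1336608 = 20.80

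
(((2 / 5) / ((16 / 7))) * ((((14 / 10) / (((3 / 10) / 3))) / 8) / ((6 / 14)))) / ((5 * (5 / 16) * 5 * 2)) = 343 / 7500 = 0.05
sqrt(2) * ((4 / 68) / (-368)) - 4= -4 - sqrt(2) / 6256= -4.00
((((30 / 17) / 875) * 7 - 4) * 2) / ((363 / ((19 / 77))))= -76 / 14025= -0.01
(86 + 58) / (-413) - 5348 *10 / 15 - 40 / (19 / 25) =-3618.31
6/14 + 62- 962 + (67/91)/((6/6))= -81794/91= -898.84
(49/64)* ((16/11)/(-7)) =-7/44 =-0.16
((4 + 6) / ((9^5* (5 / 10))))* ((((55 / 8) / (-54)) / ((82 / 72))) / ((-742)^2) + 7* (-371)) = -0.88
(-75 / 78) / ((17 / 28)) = -350 / 221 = -1.58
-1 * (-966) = 966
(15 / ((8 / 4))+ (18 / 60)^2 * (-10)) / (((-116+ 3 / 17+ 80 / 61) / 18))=-205326 / 197915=-1.04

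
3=3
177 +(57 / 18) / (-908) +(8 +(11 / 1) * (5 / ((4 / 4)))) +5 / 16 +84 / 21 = 2661991 / 10896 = 244.31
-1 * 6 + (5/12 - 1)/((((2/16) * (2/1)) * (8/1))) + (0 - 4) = -247/24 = -10.29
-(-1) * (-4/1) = -4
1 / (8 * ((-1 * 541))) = -1 / 4328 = -0.00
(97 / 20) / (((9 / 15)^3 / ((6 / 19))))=2425 / 342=7.09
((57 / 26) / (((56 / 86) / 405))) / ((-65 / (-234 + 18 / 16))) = 369863253 / 75712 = 4885.13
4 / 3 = 1.33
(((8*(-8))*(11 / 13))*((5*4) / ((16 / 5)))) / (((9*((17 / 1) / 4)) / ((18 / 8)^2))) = -9900 / 221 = -44.80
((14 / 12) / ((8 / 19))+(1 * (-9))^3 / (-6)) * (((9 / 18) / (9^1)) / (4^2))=5965 / 13824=0.43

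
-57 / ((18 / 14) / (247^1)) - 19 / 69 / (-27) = -20400452 / 1863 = -10950.32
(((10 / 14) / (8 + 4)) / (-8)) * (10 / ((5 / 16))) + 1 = 16 / 21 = 0.76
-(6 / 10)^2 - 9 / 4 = -261 / 100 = -2.61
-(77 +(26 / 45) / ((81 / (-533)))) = -266807 / 3645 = -73.20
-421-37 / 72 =-30349 / 72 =-421.51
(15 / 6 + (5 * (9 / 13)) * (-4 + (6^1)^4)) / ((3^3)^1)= 116345 / 702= 165.73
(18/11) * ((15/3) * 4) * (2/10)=72/11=6.55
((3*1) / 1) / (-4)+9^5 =236193 / 4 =59048.25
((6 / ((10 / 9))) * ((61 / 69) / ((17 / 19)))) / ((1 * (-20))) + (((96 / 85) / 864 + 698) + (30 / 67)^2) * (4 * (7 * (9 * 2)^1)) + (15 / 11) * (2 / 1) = 679412579156491 / 1930718900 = 351896.17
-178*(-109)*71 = 1377542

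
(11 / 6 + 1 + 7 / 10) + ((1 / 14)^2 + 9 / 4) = 8509 / 1470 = 5.79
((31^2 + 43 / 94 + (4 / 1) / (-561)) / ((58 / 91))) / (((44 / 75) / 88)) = 115345050275 / 509762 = 226272.36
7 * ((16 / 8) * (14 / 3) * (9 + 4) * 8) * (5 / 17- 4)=-428064 / 17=-25180.24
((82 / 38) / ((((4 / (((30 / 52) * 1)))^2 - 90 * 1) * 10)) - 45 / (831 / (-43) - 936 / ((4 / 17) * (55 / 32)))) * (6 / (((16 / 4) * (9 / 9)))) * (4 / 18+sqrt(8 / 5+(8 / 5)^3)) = 3107684135 / 659557525012+5593831443 * sqrt(890) / 3297787625060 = 0.06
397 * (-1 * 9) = -3573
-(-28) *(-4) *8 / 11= -81.45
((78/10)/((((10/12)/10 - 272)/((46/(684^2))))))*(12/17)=-46/23105805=-0.00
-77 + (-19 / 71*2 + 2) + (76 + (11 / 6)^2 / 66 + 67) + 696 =11709277 / 15336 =763.52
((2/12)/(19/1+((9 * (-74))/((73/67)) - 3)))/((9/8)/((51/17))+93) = -146/48690207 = -0.00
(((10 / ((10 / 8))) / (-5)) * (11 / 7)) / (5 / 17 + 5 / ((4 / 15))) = -5984 / 45325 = -0.13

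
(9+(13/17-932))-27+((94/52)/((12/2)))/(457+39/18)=-1155892511/1217710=-949.23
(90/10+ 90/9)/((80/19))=361/80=4.51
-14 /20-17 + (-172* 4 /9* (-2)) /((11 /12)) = 49199 /330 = 149.09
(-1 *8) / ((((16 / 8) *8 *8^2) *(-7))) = 1 / 896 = 0.00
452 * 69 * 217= 6767796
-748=-748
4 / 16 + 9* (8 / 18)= 17 / 4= 4.25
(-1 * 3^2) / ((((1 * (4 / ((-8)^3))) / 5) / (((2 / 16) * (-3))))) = -2160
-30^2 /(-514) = 450 /257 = 1.75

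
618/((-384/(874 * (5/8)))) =-225055/256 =-879.12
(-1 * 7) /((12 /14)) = -8.17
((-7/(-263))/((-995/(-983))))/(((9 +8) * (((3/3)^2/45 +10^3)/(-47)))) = -2910663/40038694729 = -0.00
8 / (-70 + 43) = -8 / 27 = -0.30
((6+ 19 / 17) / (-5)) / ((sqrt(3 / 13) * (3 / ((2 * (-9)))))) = 242 * sqrt(39) / 85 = 17.78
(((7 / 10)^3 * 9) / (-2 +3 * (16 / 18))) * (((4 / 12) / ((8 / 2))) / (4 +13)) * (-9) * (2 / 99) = -3087 / 748000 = -0.00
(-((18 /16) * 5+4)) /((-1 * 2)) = 77 /16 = 4.81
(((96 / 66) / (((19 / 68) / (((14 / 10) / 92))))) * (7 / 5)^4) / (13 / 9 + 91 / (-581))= 1707456744 / 7225521875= 0.24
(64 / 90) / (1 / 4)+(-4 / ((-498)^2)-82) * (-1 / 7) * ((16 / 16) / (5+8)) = 105663487 / 28210455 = 3.75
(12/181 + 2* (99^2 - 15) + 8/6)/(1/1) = 10628356/543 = 19573.40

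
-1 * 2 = -2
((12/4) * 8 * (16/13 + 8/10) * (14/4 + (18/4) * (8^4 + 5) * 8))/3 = 155907312/65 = 2398574.03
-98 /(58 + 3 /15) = -490 /291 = -1.68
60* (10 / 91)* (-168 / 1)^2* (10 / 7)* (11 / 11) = 265846.15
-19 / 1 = -19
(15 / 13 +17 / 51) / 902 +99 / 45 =193624 / 87945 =2.20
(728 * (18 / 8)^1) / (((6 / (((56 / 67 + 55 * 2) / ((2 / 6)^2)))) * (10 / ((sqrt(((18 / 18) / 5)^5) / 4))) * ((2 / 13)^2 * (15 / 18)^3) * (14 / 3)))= 17840367207 * sqrt(5) / 20937500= 1905.30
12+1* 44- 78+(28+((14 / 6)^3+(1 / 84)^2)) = 395923 / 21168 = 18.70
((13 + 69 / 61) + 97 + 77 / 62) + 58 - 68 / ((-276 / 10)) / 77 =3424079803 / 20093766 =170.41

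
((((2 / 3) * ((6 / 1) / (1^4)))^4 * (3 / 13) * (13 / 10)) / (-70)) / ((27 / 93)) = -3.78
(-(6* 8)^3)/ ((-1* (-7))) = -110592/ 7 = -15798.86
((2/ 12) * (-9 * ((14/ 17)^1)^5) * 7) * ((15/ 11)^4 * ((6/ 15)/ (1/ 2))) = -228709656000/ 20788126337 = -11.00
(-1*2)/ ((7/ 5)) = -1.43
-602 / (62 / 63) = -18963 / 31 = -611.71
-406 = -406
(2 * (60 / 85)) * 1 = 1.41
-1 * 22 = -22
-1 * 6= -6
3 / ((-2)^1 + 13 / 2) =2 / 3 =0.67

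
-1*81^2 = -6561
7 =7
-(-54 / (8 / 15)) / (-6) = -135 / 8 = -16.88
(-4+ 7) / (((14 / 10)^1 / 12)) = 180 / 7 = 25.71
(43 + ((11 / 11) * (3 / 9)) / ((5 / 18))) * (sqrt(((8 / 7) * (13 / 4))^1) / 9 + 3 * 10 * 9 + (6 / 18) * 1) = 221 * sqrt(182) / 315 + 179231 / 15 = 11958.20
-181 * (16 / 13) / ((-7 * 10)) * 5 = 1448 / 91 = 15.91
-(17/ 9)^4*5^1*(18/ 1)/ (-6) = 190.95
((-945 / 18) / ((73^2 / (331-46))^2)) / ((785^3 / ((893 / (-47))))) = 1296351 / 219796308116426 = 0.00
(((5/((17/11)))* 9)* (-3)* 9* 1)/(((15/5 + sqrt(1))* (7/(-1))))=13365/476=28.08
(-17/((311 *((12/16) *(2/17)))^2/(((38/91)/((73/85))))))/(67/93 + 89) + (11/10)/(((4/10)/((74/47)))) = 818224973854879/188981132499978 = 4.33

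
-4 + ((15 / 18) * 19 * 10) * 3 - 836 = -365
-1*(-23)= 23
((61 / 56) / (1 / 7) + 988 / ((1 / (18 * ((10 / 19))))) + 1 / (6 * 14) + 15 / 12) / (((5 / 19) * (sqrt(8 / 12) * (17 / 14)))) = 29905487 * sqrt(6) / 2040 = 35908.42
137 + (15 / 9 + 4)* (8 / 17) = 419 / 3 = 139.67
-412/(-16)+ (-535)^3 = -612521397/4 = -153130349.25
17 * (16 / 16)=17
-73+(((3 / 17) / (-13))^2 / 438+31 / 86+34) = -38.64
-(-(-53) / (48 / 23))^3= -1811386459 / 110592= -16379.00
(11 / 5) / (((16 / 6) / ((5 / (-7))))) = -33 / 56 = -0.59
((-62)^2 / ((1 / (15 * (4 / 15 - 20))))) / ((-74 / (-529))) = -8133904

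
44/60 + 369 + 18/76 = 210883/570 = 369.97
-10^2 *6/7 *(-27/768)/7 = 675/1568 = 0.43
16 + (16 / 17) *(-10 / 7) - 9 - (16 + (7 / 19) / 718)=-16794135 / 1623398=-10.35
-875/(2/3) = -2625/2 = -1312.50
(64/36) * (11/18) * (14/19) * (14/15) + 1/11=212813/253935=0.84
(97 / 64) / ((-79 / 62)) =-3007 / 2528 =-1.19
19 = 19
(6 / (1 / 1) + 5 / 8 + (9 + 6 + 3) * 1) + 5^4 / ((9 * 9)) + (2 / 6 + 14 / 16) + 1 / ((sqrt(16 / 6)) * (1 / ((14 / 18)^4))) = 2401 * sqrt(6) / 26244 + 5435 / 162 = 33.77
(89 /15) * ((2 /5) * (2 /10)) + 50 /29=23912 /10875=2.20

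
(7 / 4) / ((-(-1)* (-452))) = -7 / 1808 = -0.00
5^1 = 5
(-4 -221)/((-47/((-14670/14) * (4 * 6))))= -39609000/329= -120392.10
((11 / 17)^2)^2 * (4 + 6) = 146410 / 83521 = 1.75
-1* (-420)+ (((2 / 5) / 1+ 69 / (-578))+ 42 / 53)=64495763 / 153170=421.07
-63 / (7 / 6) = -54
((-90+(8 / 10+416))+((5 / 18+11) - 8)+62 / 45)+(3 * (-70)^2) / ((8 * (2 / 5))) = 886537 / 180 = 4925.21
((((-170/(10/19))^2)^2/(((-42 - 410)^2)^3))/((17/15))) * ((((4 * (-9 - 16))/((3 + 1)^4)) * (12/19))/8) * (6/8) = -0.00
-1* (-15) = 15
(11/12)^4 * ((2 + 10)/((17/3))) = 14641/9792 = 1.50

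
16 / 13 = 1.23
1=1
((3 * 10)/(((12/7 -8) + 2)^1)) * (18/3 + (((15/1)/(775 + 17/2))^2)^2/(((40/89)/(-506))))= -253229518053582/6029426229121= -42.00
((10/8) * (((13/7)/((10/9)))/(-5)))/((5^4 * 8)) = -117/1400000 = -0.00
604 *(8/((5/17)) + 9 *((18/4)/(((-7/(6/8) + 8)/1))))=-19177/10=-1917.70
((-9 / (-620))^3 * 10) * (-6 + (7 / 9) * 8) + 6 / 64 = 0.09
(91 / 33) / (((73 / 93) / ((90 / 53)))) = 253890 / 42559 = 5.97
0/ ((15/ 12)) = 0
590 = 590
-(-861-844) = 1705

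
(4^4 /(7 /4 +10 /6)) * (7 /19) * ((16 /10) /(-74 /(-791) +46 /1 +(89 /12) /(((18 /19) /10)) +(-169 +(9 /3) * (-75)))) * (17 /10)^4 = -1.37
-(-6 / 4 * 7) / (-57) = -7 / 38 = -0.18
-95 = -95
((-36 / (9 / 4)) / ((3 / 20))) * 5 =-1600 / 3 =-533.33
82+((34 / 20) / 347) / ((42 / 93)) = 3984087 / 48580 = 82.01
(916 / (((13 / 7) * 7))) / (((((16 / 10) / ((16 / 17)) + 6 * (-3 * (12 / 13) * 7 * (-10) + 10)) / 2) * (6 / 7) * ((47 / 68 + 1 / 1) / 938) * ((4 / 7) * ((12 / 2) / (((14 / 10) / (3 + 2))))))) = 5010041848 / 823968675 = 6.08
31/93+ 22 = 67/3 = 22.33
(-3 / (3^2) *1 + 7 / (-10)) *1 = -31 / 30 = -1.03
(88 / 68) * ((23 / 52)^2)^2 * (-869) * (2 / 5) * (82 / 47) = -109675004879 / 3651238240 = -30.04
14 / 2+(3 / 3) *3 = 10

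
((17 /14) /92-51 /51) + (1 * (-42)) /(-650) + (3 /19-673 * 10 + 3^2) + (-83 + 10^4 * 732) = 58164766987687 /7953400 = 7313195.24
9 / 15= 3 / 5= 0.60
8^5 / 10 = 16384 / 5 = 3276.80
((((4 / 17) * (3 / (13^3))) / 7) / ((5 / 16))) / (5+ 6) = 0.00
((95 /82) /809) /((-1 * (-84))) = 95 /5572392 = 0.00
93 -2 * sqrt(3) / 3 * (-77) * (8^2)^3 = 93 + 40370176 * sqrt(3) / 3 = 23307824.98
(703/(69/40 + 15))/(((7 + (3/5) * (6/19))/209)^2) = 11085495223000/312081141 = 35521.20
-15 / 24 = -5 / 8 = -0.62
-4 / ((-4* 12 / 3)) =1 / 4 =0.25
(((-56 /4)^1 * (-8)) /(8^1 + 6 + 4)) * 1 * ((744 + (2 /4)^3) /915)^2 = 248067463 /60280200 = 4.12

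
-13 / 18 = -0.72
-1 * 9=-9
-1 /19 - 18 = -343 /19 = -18.05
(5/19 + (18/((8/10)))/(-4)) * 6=-2445/76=-32.17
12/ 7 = 1.71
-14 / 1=-14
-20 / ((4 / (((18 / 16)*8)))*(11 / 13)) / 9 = -65 / 11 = -5.91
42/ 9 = 14/ 3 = 4.67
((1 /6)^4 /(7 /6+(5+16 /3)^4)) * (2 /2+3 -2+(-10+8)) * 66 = 0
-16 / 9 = -1.78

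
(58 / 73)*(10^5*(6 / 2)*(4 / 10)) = 6960000 / 73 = 95342.47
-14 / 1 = -14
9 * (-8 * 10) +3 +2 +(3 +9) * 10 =-595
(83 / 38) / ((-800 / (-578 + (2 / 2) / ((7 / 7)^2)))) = 47891 / 30400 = 1.58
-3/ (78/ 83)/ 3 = -83/ 78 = -1.06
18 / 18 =1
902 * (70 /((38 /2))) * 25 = 1578500 /19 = 83078.95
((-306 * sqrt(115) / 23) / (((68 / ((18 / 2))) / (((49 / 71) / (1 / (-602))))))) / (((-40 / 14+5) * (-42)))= -132741 * sqrt(115) / 16330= -87.17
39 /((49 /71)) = 2769 /49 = 56.51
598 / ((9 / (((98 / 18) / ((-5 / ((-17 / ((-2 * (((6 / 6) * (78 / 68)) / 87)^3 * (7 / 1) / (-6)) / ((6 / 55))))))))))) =10494591382688 / 418275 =25090171.26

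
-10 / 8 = -5 / 4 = -1.25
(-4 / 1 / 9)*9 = -4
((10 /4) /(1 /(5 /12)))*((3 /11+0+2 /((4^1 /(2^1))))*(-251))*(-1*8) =87850 /33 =2662.12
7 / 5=1.40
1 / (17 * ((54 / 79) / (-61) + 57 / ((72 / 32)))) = 14457 / 6223394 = 0.00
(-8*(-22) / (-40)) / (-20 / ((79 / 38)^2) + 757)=-137302 / 23477785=-0.01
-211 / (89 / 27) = -5697 / 89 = -64.01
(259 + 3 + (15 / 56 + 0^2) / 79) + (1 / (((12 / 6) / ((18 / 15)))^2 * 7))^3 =887438695103 / 3387125000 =262.00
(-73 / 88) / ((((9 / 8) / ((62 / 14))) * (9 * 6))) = -2263 / 37422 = -0.06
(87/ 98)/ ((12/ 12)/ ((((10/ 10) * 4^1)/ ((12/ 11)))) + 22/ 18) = 8613/ 14504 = 0.59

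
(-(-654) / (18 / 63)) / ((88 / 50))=57225 / 44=1300.57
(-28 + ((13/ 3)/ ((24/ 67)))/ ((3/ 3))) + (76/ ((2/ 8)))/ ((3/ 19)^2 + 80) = -25176337/ 2080008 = -12.10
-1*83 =-83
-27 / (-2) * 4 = 54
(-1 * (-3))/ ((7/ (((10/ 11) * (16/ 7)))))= 480/ 539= 0.89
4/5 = 0.80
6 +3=9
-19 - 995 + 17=-997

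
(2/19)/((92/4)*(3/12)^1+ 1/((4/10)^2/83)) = 0.00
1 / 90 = 0.01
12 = 12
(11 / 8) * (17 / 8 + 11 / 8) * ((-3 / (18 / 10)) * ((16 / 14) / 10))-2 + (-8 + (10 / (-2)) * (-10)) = 469 / 12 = 39.08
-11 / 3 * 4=-14.67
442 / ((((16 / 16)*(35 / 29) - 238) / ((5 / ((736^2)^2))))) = -32045 / 1007507549454336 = -0.00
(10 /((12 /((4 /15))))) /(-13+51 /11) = -11 /414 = -0.03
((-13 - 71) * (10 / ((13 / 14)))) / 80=-147 / 13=-11.31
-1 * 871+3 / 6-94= -1929 / 2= -964.50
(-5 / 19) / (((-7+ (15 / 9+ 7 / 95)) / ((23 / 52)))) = 1725 / 77948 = 0.02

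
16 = 16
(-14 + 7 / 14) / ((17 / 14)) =-189 / 17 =-11.12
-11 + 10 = -1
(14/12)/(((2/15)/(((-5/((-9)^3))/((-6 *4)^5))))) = -175/23219011584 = -0.00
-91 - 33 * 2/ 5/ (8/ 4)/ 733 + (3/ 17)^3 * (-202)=-1658710234/ 18006145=-92.12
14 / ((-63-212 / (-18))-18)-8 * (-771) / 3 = 182966 / 89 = 2055.80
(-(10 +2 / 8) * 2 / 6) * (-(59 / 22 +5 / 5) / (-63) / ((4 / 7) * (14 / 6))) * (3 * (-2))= 1107 / 1232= 0.90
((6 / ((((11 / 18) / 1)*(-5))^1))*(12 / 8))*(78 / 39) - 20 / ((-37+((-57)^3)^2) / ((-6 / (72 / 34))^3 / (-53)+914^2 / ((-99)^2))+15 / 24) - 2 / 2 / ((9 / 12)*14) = -7883239950698895496366 / 1316913807791873351445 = -5.99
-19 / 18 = -1.06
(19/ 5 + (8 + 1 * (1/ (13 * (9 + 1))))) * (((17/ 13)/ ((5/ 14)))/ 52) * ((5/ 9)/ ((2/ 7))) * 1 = 1.62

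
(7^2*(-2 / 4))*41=-2009 / 2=-1004.50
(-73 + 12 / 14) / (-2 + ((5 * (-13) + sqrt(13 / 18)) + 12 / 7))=2121 * sqrt(26) / 751729 + 830826 / 751729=1.12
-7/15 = -0.47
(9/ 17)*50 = 450/ 17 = 26.47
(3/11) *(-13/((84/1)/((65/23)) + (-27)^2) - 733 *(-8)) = 289194043/180829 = 1599.27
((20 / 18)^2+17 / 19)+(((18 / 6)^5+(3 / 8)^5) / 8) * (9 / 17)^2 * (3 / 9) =579145274083 / 116594049024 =4.97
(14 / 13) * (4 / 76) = 14 / 247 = 0.06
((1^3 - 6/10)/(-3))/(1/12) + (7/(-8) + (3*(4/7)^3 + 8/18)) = -181613/123480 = -1.47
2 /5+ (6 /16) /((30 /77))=109 /80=1.36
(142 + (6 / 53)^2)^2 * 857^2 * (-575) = -67202904726132362300 / 7890481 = -8516959197561.26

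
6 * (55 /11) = 30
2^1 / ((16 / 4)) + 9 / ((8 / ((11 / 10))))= 139 / 80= 1.74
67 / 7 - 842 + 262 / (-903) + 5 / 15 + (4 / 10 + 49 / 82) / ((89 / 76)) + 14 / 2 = -4528127903 / 5491745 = -824.53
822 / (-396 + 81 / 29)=-7946 / 3801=-2.09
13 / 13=1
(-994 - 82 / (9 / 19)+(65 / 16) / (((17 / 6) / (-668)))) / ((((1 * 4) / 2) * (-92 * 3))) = 3.85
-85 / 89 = -0.96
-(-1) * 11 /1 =11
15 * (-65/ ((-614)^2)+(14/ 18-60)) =-1004697265/ 1130988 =-888.34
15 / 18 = 5 / 6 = 0.83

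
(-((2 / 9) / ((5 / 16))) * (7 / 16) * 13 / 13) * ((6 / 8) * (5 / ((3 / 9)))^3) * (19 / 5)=-5985 / 2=-2992.50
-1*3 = -3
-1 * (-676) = 676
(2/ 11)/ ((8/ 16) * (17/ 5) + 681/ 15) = 20/ 5181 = 0.00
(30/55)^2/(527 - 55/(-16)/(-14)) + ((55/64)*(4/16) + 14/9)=19418362181/10964853504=1.77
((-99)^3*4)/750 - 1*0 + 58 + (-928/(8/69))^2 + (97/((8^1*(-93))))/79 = 470640731469859/7347000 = 64058899.07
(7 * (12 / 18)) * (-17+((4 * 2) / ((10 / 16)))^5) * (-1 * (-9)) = 14430376.11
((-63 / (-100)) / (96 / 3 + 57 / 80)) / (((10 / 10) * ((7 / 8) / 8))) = 2304 / 13085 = 0.18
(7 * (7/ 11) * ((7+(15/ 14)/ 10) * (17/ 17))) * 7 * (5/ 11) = 100.73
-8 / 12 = -2 / 3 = -0.67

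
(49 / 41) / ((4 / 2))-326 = -26683 / 82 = -325.40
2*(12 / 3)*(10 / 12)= 20 / 3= 6.67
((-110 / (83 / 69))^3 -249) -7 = -437391856472 / 571787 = -764955.93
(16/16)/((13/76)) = 76/13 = 5.85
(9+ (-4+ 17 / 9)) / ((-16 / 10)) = -155 / 36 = -4.31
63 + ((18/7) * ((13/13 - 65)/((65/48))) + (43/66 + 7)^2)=31739/1981980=0.02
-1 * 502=-502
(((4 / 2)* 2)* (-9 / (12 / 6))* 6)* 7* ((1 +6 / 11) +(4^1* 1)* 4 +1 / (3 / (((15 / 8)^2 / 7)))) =-2356803 / 176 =-13390.93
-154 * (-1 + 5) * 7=-4312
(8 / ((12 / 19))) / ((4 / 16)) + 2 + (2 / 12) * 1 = 317 / 6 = 52.83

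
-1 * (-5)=5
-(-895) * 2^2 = 3580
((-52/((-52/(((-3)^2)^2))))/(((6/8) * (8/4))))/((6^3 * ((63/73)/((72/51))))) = 146/357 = 0.41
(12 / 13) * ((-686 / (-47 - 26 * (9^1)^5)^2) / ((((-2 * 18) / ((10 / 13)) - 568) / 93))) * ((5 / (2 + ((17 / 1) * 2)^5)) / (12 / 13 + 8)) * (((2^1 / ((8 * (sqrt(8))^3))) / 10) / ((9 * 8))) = 53165 * sqrt(2) / 9776756582567521890551844864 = 0.00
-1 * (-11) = 11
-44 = -44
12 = 12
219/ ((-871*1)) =-219/ 871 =-0.25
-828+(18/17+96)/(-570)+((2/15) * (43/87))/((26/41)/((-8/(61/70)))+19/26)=-6893693050745/8325005553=-828.07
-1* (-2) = 2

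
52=52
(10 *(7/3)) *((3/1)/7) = 10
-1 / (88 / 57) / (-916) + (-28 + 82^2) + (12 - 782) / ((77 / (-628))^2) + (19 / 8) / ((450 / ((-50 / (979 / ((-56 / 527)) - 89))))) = -117779233871953037 / 2645374884768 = -44522.70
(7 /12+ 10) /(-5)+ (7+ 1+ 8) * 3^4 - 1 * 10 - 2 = 76913 /60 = 1281.88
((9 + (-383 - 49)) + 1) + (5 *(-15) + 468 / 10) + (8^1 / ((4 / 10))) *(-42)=-6451 / 5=-1290.20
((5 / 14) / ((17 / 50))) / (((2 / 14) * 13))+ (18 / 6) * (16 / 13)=941 / 221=4.26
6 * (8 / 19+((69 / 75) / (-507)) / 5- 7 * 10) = -167564374 / 401375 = -417.48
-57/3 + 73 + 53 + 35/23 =2496/23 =108.52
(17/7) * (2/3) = 1.62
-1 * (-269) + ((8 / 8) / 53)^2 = 269.00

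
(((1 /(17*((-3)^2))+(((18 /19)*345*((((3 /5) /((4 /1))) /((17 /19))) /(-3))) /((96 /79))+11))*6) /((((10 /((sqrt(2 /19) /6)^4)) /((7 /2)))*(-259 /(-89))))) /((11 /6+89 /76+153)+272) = -3506689 /60457795286400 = -0.00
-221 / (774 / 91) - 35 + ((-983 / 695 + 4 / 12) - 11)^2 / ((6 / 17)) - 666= -175781852162 / 560792025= -313.45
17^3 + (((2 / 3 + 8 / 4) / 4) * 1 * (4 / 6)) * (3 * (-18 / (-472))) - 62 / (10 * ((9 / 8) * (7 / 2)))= 91279786 / 18585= 4911.48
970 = 970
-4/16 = -1/4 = -0.25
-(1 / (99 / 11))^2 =-1 / 81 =-0.01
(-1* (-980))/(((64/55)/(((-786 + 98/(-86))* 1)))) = -662919.08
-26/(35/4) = -104/35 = -2.97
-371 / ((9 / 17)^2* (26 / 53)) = -5682607 / 2106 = -2698.29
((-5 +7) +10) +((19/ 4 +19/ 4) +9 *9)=205/ 2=102.50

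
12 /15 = 4 /5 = 0.80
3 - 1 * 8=-5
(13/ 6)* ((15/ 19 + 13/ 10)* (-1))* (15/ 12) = -5161/ 912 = -5.66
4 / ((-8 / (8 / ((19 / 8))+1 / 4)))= -275 / 152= -1.81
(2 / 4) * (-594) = -297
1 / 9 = 0.11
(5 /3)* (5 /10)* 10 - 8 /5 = 101 /15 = 6.73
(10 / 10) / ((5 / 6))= 6 / 5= 1.20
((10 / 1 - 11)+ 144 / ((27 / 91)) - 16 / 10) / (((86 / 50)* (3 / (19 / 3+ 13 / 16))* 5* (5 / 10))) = 2483663 / 9288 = 267.41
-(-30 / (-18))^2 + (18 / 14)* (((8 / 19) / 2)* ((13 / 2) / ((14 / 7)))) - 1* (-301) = 358025 / 1197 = 299.10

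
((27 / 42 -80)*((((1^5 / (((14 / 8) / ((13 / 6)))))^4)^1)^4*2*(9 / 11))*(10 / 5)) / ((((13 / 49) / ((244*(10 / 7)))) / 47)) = -77708632954824127845336350720 / 158952076693553925369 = -488880891.47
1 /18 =0.06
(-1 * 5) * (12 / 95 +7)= -677 / 19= -35.63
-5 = -5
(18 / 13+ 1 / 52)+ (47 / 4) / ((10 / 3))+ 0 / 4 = 2563 / 520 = 4.93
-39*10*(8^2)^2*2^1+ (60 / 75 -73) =-15974761 / 5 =-3194952.20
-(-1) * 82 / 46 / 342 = 0.01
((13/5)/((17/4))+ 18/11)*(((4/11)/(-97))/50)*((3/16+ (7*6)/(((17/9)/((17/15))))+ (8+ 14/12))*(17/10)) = -8715943/880275000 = -0.01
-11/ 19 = -0.58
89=89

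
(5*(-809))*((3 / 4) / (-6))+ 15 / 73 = 295405 / 584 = 505.83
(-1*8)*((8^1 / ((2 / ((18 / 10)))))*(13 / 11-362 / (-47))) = -1322784 / 2585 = -511.72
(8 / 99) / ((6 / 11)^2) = 22 / 81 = 0.27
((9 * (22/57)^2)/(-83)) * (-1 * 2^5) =15488/29963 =0.52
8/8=1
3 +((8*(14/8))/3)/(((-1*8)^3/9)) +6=2283/256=8.92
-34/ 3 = -11.33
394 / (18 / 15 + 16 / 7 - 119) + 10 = 26640 / 4043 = 6.59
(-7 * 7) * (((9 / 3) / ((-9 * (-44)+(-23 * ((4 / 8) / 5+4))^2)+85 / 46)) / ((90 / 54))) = -202860 / 21367777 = -0.01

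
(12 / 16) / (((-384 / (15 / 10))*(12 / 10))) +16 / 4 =8187 / 2048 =4.00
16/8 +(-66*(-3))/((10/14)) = 1396/5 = 279.20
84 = 84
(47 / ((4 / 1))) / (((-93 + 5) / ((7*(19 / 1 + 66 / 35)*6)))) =-103071 / 880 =-117.13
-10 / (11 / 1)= -10 / 11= -0.91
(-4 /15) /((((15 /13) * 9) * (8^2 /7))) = -91 /32400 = -0.00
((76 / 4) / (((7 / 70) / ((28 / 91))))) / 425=0.14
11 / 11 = 1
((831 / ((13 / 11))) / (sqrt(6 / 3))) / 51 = 3047 * sqrt(2) / 442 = 9.75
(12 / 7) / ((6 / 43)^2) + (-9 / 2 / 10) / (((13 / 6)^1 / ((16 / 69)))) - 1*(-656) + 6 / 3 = 23420653 / 31395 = 746.00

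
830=830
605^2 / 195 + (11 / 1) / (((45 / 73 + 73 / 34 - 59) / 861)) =845555167 / 494871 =1708.64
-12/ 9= -4/ 3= -1.33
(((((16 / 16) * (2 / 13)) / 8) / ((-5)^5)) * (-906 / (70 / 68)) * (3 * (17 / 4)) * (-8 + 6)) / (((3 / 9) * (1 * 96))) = -392751 / 91000000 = -0.00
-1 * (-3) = 3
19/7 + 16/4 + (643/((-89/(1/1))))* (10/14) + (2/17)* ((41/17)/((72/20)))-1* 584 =-582.37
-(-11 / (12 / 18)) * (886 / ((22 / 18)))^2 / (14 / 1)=47688507 / 77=619331.26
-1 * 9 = -9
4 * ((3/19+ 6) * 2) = 936/19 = 49.26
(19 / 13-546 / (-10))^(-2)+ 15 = 199185265 / 13278736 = 15.00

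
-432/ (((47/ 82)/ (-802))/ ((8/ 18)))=12626688/ 47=268652.94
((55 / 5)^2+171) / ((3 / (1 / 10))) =146 / 15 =9.73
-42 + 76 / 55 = -2234 / 55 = -40.62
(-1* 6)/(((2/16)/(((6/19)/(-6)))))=48/19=2.53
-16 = -16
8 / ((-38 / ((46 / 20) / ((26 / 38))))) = -46 / 65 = -0.71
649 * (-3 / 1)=-1947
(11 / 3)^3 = 1331 / 27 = 49.30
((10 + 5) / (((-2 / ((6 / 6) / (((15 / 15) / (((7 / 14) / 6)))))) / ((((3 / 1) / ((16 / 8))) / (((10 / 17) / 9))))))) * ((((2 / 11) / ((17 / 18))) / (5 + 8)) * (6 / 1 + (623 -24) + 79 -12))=-20412 / 143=-142.74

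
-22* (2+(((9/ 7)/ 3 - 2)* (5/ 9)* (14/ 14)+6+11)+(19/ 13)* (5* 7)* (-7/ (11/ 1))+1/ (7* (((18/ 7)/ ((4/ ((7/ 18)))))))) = 249622/ 819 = 304.79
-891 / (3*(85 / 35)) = -2079 / 17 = -122.29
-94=-94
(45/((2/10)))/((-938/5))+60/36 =0.47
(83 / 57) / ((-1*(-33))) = 83 / 1881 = 0.04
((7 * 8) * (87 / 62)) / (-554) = -1218 / 8587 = -0.14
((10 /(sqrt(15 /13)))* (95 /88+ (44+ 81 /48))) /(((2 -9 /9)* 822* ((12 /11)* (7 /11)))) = 90541* sqrt(195) /1657152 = 0.76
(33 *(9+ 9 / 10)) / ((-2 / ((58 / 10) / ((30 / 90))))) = -284229 / 100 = -2842.29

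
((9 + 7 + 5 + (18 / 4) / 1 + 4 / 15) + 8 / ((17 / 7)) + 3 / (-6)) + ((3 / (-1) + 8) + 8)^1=10598 / 255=41.56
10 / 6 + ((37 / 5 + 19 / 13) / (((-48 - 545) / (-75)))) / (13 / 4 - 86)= 12654715 / 7655037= 1.65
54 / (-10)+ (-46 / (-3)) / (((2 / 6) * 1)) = 40.60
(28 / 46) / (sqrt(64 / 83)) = 7 * sqrt(83) / 92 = 0.69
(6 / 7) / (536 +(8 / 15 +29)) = 90 / 59381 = 0.00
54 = 54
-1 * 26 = -26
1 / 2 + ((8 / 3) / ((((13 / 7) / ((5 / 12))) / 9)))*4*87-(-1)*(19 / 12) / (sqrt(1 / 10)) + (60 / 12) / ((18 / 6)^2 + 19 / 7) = 19*sqrt(10) / 12 + 999254 / 533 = 1879.78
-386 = -386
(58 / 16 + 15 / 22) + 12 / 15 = 2247 / 440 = 5.11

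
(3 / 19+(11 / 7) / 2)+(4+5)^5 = 15707285 / 266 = 59049.94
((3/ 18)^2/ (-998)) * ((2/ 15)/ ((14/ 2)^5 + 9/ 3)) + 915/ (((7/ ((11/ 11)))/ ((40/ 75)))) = 2210455828793/ 31707358200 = 69.71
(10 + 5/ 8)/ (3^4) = 85/ 648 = 0.13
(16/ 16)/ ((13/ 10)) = 0.77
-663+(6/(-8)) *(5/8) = -21231/32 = -663.47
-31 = -31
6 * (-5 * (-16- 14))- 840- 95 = -35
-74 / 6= -37 / 3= -12.33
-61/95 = -0.64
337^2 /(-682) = -113569 /682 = -166.52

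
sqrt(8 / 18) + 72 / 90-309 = -4613 / 15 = -307.53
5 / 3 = 1.67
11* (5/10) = 11/2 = 5.50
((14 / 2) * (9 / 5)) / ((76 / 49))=3087 / 380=8.12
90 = 90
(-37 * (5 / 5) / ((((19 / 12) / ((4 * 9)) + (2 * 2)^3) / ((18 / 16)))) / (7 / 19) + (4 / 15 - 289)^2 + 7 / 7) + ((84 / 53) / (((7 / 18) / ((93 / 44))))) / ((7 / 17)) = 2118410008499122 / 25404531075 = 83387.09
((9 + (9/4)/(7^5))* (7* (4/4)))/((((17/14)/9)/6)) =16336647/5831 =2801.69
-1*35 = -35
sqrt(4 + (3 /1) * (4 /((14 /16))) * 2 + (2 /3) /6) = sqrt(13909) /21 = 5.62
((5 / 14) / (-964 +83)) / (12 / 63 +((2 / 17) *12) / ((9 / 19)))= -255 / 1994584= -0.00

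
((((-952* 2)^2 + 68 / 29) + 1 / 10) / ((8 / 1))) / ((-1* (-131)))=1051313349 / 303920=3459.18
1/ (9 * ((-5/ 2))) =-2/ 45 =-0.04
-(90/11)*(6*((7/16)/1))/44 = -945/1936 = -0.49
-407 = -407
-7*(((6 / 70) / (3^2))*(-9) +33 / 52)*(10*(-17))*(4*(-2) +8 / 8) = -118881 / 26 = -4572.35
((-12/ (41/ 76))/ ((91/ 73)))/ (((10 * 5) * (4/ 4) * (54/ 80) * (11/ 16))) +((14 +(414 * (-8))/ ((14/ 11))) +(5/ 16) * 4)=-19117097047/ 7387380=-2587.80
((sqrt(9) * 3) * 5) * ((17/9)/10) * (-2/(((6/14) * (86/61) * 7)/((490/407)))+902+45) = 8044.66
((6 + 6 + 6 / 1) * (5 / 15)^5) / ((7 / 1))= 2 / 189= 0.01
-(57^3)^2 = -34296447249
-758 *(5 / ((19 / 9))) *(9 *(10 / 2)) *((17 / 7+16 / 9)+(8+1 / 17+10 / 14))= -2370815550 / 2261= -1048569.46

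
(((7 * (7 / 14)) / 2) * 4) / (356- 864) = -7 / 508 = -0.01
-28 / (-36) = 7 / 9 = 0.78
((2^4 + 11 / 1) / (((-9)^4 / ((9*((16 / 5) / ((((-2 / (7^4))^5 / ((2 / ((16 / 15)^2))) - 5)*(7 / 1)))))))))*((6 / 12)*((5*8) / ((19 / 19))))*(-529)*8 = 77184199079198625881600 / 269298898754440515663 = 286.61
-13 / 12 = -1.08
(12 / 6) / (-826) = -1 / 413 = -0.00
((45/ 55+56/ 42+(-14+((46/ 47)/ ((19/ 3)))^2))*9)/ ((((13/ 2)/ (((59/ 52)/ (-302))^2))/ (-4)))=3249591199401/ 3515357852499064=0.00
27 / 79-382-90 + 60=-32521 / 79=-411.66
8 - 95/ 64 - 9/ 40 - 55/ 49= 81037/ 15680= 5.17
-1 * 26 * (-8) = 208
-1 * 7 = -7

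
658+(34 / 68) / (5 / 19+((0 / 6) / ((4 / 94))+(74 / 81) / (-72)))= 660.00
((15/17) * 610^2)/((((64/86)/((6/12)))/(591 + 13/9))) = 26660499875/204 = 130688724.88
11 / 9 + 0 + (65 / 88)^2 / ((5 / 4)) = 28901 / 17424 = 1.66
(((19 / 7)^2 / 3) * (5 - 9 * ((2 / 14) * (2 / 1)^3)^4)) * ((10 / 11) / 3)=-89740990 / 11647251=-7.70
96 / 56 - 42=-282 / 7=-40.29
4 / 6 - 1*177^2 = -93985 / 3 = -31328.33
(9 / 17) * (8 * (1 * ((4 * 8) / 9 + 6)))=688 / 17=40.47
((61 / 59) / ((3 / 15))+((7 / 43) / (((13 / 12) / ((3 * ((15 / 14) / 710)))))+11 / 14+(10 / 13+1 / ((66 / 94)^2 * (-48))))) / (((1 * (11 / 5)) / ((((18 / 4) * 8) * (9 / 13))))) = 75.71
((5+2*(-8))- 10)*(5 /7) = -15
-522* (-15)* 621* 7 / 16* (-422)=-3590904555 / 4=-897726138.75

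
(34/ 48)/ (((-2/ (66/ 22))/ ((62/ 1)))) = -527/ 8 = -65.88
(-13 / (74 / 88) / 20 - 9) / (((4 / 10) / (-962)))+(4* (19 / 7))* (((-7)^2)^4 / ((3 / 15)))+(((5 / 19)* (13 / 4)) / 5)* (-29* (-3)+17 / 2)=47571418771 / 152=312969860.34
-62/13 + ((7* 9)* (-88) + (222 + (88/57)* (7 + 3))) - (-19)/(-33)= -43297349/8151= -5311.91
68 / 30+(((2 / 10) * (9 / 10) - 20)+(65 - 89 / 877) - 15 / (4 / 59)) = -45754357 / 263100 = -173.90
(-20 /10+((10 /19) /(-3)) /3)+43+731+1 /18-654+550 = 228455 /342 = 668.00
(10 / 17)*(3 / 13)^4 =810 / 485537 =0.00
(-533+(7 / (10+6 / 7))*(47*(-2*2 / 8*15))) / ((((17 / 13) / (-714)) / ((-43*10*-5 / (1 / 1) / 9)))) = 11304754825 / 114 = 99164516.01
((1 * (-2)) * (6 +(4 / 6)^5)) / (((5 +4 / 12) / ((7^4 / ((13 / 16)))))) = -7154980 / 1053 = -6794.85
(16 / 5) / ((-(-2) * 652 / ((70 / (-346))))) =-14 / 28199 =-0.00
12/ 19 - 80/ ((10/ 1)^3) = 262/ 475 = 0.55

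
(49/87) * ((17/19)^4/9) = 4092529/102041343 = 0.04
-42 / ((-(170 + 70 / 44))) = 924 / 3775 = 0.24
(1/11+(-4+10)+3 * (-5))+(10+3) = 45/11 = 4.09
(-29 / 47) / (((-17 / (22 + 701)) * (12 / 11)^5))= 1125585439 / 66272256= 16.98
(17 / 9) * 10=170 / 9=18.89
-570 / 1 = -570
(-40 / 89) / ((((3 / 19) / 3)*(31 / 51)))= -38760 / 2759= -14.05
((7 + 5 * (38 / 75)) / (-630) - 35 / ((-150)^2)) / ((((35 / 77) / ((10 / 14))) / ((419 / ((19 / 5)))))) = -382547 / 132300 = -2.89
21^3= 9261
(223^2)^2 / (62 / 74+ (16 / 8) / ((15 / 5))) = 1643712885.93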